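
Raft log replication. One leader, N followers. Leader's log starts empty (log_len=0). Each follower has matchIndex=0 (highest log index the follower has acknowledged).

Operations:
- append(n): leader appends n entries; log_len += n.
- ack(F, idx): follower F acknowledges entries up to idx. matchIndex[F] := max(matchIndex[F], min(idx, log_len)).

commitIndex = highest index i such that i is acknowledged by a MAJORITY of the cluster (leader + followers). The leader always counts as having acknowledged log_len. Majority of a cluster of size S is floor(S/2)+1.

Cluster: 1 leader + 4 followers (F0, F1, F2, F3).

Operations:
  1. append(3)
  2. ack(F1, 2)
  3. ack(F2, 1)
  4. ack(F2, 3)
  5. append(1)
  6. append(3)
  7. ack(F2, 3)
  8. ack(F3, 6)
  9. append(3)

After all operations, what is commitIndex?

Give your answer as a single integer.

Answer: 3

Derivation:
Op 1: append 3 -> log_len=3
Op 2: F1 acks idx 2 -> match: F0=0 F1=2 F2=0 F3=0; commitIndex=0
Op 3: F2 acks idx 1 -> match: F0=0 F1=2 F2=1 F3=0; commitIndex=1
Op 4: F2 acks idx 3 -> match: F0=0 F1=2 F2=3 F3=0; commitIndex=2
Op 5: append 1 -> log_len=4
Op 6: append 3 -> log_len=7
Op 7: F2 acks idx 3 -> match: F0=0 F1=2 F2=3 F3=0; commitIndex=2
Op 8: F3 acks idx 6 -> match: F0=0 F1=2 F2=3 F3=6; commitIndex=3
Op 9: append 3 -> log_len=10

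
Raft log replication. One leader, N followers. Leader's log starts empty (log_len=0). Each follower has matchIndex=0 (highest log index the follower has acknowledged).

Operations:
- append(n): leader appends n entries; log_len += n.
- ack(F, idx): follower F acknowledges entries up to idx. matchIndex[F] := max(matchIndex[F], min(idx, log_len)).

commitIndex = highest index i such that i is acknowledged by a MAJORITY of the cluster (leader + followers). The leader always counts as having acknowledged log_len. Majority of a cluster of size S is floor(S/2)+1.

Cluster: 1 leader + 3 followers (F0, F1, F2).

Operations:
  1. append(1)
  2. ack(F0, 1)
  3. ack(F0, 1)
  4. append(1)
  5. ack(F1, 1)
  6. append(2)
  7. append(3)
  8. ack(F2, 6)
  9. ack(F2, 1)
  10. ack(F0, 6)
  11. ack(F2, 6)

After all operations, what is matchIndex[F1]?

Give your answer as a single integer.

Op 1: append 1 -> log_len=1
Op 2: F0 acks idx 1 -> match: F0=1 F1=0 F2=0; commitIndex=0
Op 3: F0 acks idx 1 -> match: F0=1 F1=0 F2=0; commitIndex=0
Op 4: append 1 -> log_len=2
Op 5: F1 acks idx 1 -> match: F0=1 F1=1 F2=0; commitIndex=1
Op 6: append 2 -> log_len=4
Op 7: append 3 -> log_len=7
Op 8: F2 acks idx 6 -> match: F0=1 F1=1 F2=6; commitIndex=1
Op 9: F2 acks idx 1 -> match: F0=1 F1=1 F2=6; commitIndex=1
Op 10: F0 acks idx 6 -> match: F0=6 F1=1 F2=6; commitIndex=6
Op 11: F2 acks idx 6 -> match: F0=6 F1=1 F2=6; commitIndex=6

Answer: 1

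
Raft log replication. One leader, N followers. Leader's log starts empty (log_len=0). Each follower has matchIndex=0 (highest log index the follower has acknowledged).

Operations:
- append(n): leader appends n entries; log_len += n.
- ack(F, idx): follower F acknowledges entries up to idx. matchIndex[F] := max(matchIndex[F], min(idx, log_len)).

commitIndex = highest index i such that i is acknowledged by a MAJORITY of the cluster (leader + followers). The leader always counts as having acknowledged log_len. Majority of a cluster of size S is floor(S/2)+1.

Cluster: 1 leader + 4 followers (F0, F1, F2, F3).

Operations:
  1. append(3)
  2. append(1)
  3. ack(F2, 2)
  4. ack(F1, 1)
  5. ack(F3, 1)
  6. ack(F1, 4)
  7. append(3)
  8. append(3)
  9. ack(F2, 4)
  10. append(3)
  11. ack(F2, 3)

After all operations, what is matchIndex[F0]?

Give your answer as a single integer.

Answer: 0

Derivation:
Op 1: append 3 -> log_len=3
Op 2: append 1 -> log_len=4
Op 3: F2 acks idx 2 -> match: F0=0 F1=0 F2=2 F3=0; commitIndex=0
Op 4: F1 acks idx 1 -> match: F0=0 F1=1 F2=2 F3=0; commitIndex=1
Op 5: F3 acks idx 1 -> match: F0=0 F1=1 F2=2 F3=1; commitIndex=1
Op 6: F1 acks idx 4 -> match: F0=0 F1=4 F2=2 F3=1; commitIndex=2
Op 7: append 3 -> log_len=7
Op 8: append 3 -> log_len=10
Op 9: F2 acks idx 4 -> match: F0=0 F1=4 F2=4 F3=1; commitIndex=4
Op 10: append 3 -> log_len=13
Op 11: F2 acks idx 3 -> match: F0=0 F1=4 F2=4 F3=1; commitIndex=4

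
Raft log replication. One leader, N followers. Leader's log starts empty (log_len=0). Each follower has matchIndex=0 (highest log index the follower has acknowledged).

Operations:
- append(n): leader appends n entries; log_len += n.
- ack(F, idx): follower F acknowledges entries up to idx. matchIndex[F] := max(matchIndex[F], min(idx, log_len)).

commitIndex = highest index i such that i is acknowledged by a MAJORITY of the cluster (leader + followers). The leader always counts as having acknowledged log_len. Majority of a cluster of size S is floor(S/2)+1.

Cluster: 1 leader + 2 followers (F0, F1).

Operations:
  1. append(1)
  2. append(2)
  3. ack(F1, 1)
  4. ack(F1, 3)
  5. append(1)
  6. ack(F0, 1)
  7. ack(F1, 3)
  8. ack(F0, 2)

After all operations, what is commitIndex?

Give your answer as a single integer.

Answer: 3

Derivation:
Op 1: append 1 -> log_len=1
Op 2: append 2 -> log_len=3
Op 3: F1 acks idx 1 -> match: F0=0 F1=1; commitIndex=1
Op 4: F1 acks idx 3 -> match: F0=0 F1=3; commitIndex=3
Op 5: append 1 -> log_len=4
Op 6: F0 acks idx 1 -> match: F0=1 F1=3; commitIndex=3
Op 7: F1 acks idx 3 -> match: F0=1 F1=3; commitIndex=3
Op 8: F0 acks idx 2 -> match: F0=2 F1=3; commitIndex=3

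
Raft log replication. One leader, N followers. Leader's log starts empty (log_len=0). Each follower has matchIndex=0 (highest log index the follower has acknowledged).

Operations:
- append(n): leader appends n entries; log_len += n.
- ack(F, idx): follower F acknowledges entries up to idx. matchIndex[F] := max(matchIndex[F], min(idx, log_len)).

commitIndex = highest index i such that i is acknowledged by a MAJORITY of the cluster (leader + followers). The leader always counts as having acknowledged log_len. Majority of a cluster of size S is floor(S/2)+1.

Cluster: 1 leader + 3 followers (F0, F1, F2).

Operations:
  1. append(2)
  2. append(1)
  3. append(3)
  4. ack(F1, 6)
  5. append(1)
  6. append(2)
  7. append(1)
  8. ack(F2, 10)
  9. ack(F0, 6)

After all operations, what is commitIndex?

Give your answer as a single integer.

Answer: 6

Derivation:
Op 1: append 2 -> log_len=2
Op 2: append 1 -> log_len=3
Op 3: append 3 -> log_len=6
Op 4: F1 acks idx 6 -> match: F0=0 F1=6 F2=0; commitIndex=0
Op 5: append 1 -> log_len=7
Op 6: append 2 -> log_len=9
Op 7: append 1 -> log_len=10
Op 8: F2 acks idx 10 -> match: F0=0 F1=6 F2=10; commitIndex=6
Op 9: F0 acks idx 6 -> match: F0=6 F1=6 F2=10; commitIndex=6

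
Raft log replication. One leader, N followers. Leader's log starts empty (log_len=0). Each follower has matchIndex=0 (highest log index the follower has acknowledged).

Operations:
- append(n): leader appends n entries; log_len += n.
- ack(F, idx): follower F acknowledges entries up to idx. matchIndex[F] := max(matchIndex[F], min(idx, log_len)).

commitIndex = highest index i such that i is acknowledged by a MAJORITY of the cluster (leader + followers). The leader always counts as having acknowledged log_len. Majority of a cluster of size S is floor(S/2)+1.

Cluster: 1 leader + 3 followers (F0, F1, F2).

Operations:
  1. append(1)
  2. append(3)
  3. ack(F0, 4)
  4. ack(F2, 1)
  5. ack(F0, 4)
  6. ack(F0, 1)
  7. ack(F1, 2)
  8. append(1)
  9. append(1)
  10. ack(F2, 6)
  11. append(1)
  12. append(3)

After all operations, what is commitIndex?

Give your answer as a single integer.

Op 1: append 1 -> log_len=1
Op 2: append 3 -> log_len=4
Op 3: F0 acks idx 4 -> match: F0=4 F1=0 F2=0; commitIndex=0
Op 4: F2 acks idx 1 -> match: F0=4 F1=0 F2=1; commitIndex=1
Op 5: F0 acks idx 4 -> match: F0=4 F1=0 F2=1; commitIndex=1
Op 6: F0 acks idx 1 -> match: F0=4 F1=0 F2=1; commitIndex=1
Op 7: F1 acks idx 2 -> match: F0=4 F1=2 F2=1; commitIndex=2
Op 8: append 1 -> log_len=5
Op 9: append 1 -> log_len=6
Op 10: F2 acks idx 6 -> match: F0=4 F1=2 F2=6; commitIndex=4
Op 11: append 1 -> log_len=7
Op 12: append 3 -> log_len=10

Answer: 4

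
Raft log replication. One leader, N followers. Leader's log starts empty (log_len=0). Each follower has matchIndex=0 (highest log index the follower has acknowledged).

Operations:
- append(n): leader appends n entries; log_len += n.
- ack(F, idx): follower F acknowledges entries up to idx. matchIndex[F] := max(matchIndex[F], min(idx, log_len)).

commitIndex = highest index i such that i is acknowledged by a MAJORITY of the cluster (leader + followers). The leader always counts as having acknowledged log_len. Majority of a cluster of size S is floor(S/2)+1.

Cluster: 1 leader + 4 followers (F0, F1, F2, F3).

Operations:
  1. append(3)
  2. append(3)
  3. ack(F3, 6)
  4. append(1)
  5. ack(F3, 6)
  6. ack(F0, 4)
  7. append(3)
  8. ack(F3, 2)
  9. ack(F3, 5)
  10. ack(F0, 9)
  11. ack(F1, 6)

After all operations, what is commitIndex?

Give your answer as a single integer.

Op 1: append 3 -> log_len=3
Op 2: append 3 -> log_len=6
Op 3: F3 acks idx 6 -> match: F0=0 F1=0 F2=0 F3=6; commitIndex=0
Op 4: append 1 -> log_len=7
Op 5: F3 acks idx 6 -> match: F0=0 F1=0 F2=0 F3=6; commitIndex=0
Op 6: F0 acks idx 4 -> match: F0=4 F1=0 F2=0 F3=6; commitIndex=4
Op 7: append 3 -> log_len=10
Op 8: F3 acks idx 2 -> match: F0=4 F1=0 F2=0 F3=6; commitIndex=4
Op 9: F3 acks idx 5 -> match: F0=4 F1=0 F2=0 F3=6; commitIndex=4
Op 10: F0 acks idx 9 -> match: F0=9 F1=0 F2=0 F3=6; commitIndex=6
Op 11: F1 acks idx 6 -> match: F0=9 F1=6 F2=0 F3=6; commitIndex=6

Answer: 6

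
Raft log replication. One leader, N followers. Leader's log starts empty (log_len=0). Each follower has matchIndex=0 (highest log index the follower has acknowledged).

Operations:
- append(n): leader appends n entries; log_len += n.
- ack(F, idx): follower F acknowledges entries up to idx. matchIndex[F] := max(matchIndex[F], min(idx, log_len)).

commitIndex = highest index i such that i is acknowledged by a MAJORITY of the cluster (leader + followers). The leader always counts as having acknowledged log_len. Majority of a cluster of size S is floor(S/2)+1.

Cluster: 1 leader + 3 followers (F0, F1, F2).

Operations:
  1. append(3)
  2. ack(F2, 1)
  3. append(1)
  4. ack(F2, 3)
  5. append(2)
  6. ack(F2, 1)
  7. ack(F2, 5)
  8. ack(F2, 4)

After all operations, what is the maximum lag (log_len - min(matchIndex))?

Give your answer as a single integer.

Answer: 6

Derivation:
Op 1: append 3 -> log_len=3
Op 2: F2 acks idx 1 -> match: F0=0 F1=0 F2=1; commitIndex=0
Op 3: append 1 -> log_len=4
Op 4: F2 acks idx 3 -> match: F0=0 F1=0 F2=3; commitIndex=0
Op 5: append 2 -> log_len=6
Op 6: F2 acks idx 1 -> match: F0=0 F1=0 F2=3; commitIndex=0
Op 7: F2 acks idx 5 -> match: F0=0 F1=0 F2=5; commitIndex=0
Op 8: F2 acks idx 4 -> match: F0=0 F1=0 F2=5; commitIndex=0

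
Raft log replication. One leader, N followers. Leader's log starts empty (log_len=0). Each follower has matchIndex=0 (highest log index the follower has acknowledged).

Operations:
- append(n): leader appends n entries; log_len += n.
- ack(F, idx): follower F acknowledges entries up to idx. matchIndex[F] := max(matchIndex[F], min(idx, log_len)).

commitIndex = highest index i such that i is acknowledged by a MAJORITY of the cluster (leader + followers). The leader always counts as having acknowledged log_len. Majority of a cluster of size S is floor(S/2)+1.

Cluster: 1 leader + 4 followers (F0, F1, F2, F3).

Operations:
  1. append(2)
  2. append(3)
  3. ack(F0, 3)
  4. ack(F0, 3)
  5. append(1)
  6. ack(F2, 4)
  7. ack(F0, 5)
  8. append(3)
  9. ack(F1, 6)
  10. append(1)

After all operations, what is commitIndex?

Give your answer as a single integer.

Answer: 5

Derivation:
Op 1: append 2 -> log_len=2
Op 2: append 3 -> log_len=5
Op 3: F0 acks idx 3 -> match: F0=3 F1=0 F2=0 F3=0; commitIndex=0
Op 4: F0 acks idx 3 -> match: F0=3 F1=0 F2=0 F3=0; commitIndex=0
Op 5: append 1 -> log_len=6
Op 6: F2 acks idx 4 -> match: F0=3 F1=0 F2=4 F3=0; commitIndex=3
Op 7: F0 acks idx 5 -> match: F0=5 F1=0 F2=4 F3=0; commitIndex=4
Op 8: append 3 -> log_len=9
Op 9: F1 acks idx 6 -> match: F0=5 F1=6 F2=4 F3=0; commitIndex=5
Op 10: append 1 -> log_len=10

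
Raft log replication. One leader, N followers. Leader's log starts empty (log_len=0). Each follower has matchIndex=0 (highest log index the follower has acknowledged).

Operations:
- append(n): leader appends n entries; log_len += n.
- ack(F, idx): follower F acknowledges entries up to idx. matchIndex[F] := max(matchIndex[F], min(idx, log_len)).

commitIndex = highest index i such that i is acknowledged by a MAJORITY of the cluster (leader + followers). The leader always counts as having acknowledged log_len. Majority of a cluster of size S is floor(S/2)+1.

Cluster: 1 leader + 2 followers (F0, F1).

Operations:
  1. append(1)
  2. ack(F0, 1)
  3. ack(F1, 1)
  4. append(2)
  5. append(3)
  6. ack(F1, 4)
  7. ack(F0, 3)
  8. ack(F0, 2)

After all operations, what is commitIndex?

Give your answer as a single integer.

Op 1: append 1 -> log_len=1
Op 2: F0 acks idx 1 -> match: F0=1 F1=0; commitIndex=1
Op 3: F1 acks idx 1 -> match: F0=1 F1=1; commitIndex=1
Op 4: append 2 -> log_len=3
Op 5: append 3 -> log_len=6
Op 6: F1 acks idx 4 -> match: F0=1 F1=4; commitIndex=4
Op 7: F0 acks idx 3 -> match: F0=3 F1=4; commitIndex=4
Op 8: F0 acks idx 2 -> match: F0=3 F1=4; commitIndex=4

Answer: 4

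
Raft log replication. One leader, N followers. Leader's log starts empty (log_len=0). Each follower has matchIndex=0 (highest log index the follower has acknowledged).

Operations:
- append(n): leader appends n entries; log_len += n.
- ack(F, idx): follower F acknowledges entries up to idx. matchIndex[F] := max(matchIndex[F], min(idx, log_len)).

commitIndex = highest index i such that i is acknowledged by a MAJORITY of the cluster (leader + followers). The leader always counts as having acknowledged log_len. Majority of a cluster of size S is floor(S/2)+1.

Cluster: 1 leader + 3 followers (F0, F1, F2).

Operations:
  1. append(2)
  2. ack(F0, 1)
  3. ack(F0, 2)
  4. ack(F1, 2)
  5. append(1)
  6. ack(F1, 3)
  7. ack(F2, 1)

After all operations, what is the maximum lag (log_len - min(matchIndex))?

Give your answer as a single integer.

Op 1: append 2 -> log_len=2
Op 2: F0 acks idx 1 -> match: F0=1 F1=0 F2=0; commitIndex=0
Op 3: F0 acks idx 2 -> match: F0=2 F1=0 F2=0; commitIndex=0
Op 4: F1 acks idx 2 -> match: F0=2 F1=2 F2=0; commitIndex=2
Op 5: append 1 -> log_len=3
Op 6: F1 acks idx 3 -> match: F0=2 F1=3 F2=0; commitIndex=2
Op 7: F2 acks idx 1 -> match: F0=2 F1=3 F2=1; commitIndex=2

Answer: 2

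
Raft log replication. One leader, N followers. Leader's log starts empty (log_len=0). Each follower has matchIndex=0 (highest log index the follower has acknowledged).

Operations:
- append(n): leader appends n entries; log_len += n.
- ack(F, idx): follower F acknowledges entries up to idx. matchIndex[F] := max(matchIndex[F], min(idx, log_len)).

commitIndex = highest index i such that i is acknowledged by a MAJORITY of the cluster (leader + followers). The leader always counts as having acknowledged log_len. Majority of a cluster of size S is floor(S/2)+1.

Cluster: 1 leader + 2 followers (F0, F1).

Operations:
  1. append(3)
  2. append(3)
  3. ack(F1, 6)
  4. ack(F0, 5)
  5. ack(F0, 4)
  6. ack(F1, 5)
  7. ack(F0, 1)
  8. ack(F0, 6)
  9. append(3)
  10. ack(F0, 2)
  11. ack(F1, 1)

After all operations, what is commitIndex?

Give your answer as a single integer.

Op 1: append 3 -> log_len=3
Op 2: append 3 -> log_len=6
Op 3: F1 acks idx 6 -> match: F0=0 F1=6; commitIndex=6
Op 4: F0 acks idx 5 -> match: F0=5 F1=6; commitIndex=6
Op 5: F0 acks idx 4 -> match: F0=5 F1=6; commitIndex=6
Op 6: F1 acks idx 5 -> match: F0=5 F1=6; commitIndex=6
Op 7: F0 acks idx 1 -> match: F0=5 F1=6; commitIndex=6
Op 8: F0 acks idx 6 -> match: F0=6 F1=6; commitIndex=6
Op 9: append 3 -> log_len=9
Op 10: F0 acks idx 2 -> match: F0=6 F1=6; commitIndex=6
Op 11: F1 acks idx 1 -> match: F0=6 F1=6; commitIndex=6

Answer: 6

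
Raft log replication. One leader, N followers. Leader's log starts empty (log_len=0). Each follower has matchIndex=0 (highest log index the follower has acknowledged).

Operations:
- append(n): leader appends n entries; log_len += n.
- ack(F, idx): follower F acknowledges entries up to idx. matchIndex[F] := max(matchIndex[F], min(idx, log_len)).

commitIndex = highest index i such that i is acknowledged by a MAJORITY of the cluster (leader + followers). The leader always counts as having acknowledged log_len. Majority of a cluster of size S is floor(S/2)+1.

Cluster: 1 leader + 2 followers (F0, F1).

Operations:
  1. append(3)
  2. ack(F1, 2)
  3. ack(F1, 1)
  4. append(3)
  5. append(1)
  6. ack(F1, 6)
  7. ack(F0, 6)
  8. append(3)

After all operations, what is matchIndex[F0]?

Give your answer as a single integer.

Op 1: append 3 -> log_len=3
Op 2: F1 acks idx 2 -> match: F0=0 F1=2; commitIndex=2
Op 3: F1 acks idx 1 -> match: F0=0 F1=2; commitIndex=2
Op 4: append 3 -> log_len=6
Op 5: append 1 -> log_len=7
Op 6: F1 acks idx 6 -> match: F0=0 F1=6; commitIndex=6
Op 7: F0 acks idx 6 -> match: F0=6 F1=6; commitIndex=6
Op 8: append 3 -> log_len=10

Answer: 6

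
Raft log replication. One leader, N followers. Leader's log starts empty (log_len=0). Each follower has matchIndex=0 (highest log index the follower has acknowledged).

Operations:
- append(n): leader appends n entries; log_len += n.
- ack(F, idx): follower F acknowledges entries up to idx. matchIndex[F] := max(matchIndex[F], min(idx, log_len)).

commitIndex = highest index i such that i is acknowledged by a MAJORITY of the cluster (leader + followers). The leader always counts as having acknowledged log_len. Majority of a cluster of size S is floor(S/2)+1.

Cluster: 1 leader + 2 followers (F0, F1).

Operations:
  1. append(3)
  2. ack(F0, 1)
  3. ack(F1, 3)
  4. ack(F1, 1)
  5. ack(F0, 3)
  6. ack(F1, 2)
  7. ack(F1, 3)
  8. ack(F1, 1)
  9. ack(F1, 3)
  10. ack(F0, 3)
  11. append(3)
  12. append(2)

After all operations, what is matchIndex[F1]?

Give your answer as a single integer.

Op 1: append 3 -> log_len=3
Op 2: F0 acks idx 1 -> match: F0=1 F1=0; commitIndex=1
Op 3: F1 acks idx 3 -> match: F0=1 F1=3; commitIndex=3
Op 4: F1 acks idx 1 -> match: F0=1 F1=3; commitIndex=3
Op 5: F0 acks idx 3 -> match: F0=3 F1=3; commitIndex=3
Op 6: F1 acks idx 2 -> match: F0=3 F1=3; commitIndex=3
Op 7: F1 acks idx 3 -> match: F0=3 F1=3; commitIndex=3
Op 8: F1 acks idx 1 -> match: F0=3 F1=3; commitIndex=3
Op 9: F1 acks idx 3 -> match: F0=3 F1=3; commitIndex=3
Op 10: F0 acks idx 3 -> match: F0=3 F1=3; commitIndex=3
Op 11: append 3 -> log_len=6
Op 12: append 2 -> log_len=8

Answer: 3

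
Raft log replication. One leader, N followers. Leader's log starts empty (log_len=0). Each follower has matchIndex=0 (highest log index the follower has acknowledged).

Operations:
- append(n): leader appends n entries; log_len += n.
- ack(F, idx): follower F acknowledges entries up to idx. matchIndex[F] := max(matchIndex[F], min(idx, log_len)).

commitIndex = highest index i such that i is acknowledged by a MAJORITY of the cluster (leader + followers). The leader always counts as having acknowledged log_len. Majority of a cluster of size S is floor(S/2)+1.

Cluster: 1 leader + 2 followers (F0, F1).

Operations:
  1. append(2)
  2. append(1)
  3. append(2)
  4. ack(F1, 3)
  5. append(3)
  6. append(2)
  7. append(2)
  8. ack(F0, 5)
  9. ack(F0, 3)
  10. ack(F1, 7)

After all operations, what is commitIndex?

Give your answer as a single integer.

Op 1: append 2 -> log_len=2
Op 2: append 1 -> log_len=3
Op 3: append 2 -> log_len=5
Op 4: F1 acks idx 3 -> match: F0=0 F1=3; commitIndex=3
Op 5: append 3 -> log_len=8
Op 6: append 2 -> log_len=10
Op 7: append 2 -> log_len=12
Op 8: F0 acks idx 5 -> match: F0=5 F1=3; commitIndex=5
Op 9: F0 acks idx 3 -> match: F0=5 F1=3; commitIndex=5
Op 10: F1 acks idx 7 -> match: F0=5 F1=7; commitIndex=7

Answer: 7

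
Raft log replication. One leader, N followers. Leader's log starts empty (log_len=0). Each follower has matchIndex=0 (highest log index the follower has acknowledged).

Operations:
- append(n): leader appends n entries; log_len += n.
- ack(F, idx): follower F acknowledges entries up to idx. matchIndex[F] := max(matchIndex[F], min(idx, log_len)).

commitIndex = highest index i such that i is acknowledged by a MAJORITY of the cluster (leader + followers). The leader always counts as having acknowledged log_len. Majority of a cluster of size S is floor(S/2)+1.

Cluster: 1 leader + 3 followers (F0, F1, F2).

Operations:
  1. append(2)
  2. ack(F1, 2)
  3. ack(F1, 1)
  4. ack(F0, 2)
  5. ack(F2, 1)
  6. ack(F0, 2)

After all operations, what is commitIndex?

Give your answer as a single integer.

Op 1: append 2 -> log_len=2
Op 2: F1 acks idx 2 -> match: F0=0 F1=2 F2=0; commitIndex=0
Op 3: F1 acks idx 1 -> match: F0=0 F1=2 F2=0; commitIndex=0
Op 4: F0 acks idx 2 -> match: F0=2 F1=2 F2=0; commitIndex=2
Op 5: F2 acks idx 1 -> match: F0=2 F1=2 F2=1; commitIndex=2
Op 6: F0 acks idx 2 -> match: F0=2 F1=2 F2=1; commitIndex=2

Answer: 2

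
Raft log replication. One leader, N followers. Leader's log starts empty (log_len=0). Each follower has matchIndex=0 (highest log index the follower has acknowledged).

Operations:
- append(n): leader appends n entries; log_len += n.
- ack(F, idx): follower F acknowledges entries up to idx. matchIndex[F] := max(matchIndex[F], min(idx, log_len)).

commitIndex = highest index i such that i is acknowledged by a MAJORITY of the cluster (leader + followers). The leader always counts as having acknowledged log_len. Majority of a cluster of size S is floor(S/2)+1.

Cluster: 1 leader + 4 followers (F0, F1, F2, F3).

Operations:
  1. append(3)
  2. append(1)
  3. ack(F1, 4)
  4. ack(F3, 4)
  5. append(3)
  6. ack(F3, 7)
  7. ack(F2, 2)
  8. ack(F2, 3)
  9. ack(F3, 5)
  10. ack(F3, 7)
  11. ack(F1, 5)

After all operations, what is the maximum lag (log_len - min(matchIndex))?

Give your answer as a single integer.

Answer: 7

Derivation:
Op 1: append 3 -> log_len=3
Op 2: append 1 -> log_len=4
Op 3: F1 acks idx 4 -> match: F0=0 F1=4 F2=0 F3=0; commitIndex=0
Op 4: F3 acks idx 4 -> match: F0=0 F1=4 F2=0 F3=4; commitIndex=4
Op 5: append 3 -> log_len=7
Op 6: F3 acks idx 7 -> match: F0=0 F1=4 F2=0 F3=7; commitIndex=4
Op 7: F2 acks idx 2 -> match: F0=0 F1=4 F2=2 F3=7; commitIndex=4
Op 8: F2 acks idx 3 -> match: F0=0 F1=4 F2=3 F3=7; commitIndex=4
Op 9: F3 acks idx 5 -> match: F0=0 F1=4 F2=3 F3=7; commitIndex=4
Op 10: F3 acks idx 7 -> match: F0=0 F1=4 F2=3 F3=7; commitIndex=4
Op 11: F1 acks idx 5 -> match: F0=0 F1=5 F2=3 F3=7; commitIndex=5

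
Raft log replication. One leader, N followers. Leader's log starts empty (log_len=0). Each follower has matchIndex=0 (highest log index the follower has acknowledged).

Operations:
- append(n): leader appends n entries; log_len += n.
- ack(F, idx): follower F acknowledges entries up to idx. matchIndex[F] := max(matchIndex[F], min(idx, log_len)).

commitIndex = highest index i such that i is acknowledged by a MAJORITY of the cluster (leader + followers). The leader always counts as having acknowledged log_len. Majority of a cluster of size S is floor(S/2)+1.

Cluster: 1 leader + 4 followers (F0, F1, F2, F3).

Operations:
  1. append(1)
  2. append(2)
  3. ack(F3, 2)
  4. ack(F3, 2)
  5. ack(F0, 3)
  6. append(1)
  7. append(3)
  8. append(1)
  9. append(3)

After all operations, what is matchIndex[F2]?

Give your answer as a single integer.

Answer: 0

Derivation:
Op 1: append 1 -> log_len=1
Op 2: append 2 -> log_len=3
Op 3: F3 acks idx 2 -> match: F0=0 F1=0 F2=0 F3=2; commitIndex=0
Op 4: F3 acks idx 2 -> match: F0=0 F1=0 F2=0 F3=2; commitIndex=0
Op 5: F0 acks idx 3 -> match: F0=3 F1=0 F2=0 F3=2; commitIndex=2
Op 6: append 1 -> log_len=4
Op 7: append 3 -> log_len=7
Op 8: append 1 -> log_len=8
Op 9: append 3 -> log_len=11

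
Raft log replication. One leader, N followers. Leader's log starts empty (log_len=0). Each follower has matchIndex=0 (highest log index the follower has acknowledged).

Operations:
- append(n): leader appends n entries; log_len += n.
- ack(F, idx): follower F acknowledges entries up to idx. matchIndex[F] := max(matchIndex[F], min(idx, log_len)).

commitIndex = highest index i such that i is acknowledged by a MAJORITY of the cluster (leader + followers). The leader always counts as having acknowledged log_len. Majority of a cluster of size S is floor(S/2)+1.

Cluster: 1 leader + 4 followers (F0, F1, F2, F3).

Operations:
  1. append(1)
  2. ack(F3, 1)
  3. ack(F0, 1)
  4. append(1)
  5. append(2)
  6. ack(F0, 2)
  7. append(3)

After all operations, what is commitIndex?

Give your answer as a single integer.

Answer: 1

Derivation:
Op 1: append 1 -> log_len=1
Op 2: F3 acks idx 1 -> match: F0=0 F1=0 F2=0 F3=1; commitIndex=0
Op 3: F0 acks idx 1 -> match: F0=1 F1=0 F2=0 F3=1; commitIndex=1
Op 4: append 1 -> log_len=2
Op 5: append 2 -> log_len=4
Op 6: F0 acks idx 2 -> match: F0=2 F1=0 F2=0 F3=1; commitIndex=1
Op 7: append 3 -> log_len=7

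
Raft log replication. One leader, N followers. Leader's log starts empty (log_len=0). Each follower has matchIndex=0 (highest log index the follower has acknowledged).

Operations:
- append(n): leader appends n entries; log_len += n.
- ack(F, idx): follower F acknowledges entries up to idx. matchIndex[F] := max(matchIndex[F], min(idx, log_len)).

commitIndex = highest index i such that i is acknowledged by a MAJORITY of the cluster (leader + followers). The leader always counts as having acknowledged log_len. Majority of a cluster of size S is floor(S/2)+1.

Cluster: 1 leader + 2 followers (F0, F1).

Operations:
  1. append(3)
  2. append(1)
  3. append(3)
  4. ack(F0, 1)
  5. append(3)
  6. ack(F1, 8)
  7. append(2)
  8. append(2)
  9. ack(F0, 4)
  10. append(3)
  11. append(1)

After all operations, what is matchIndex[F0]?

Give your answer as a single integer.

Op 1: append 3 -> log_len=3
Op 2: append 1 -> log_len=4
Op 3: append 3 -> log_len=7
Op 4: F0 acks idx 1 -> match: F0=1 F1=0; commitIndex=1
Op 5: append 3 -> log_len=10
Op 6: F1 acks idx 8 -> match: F0=1 F1=8; commitIndex=8
Op 7: append 2 -> log_len=12
Op 8: append 2 -> log_len=14
Op 9: F0 acks idx 4 -> match: F0=4 F1=8; commitIndex=8
Op 10: append 3 -> log_len=17
Op 11: append 1 -> log_len=18

Answer: 4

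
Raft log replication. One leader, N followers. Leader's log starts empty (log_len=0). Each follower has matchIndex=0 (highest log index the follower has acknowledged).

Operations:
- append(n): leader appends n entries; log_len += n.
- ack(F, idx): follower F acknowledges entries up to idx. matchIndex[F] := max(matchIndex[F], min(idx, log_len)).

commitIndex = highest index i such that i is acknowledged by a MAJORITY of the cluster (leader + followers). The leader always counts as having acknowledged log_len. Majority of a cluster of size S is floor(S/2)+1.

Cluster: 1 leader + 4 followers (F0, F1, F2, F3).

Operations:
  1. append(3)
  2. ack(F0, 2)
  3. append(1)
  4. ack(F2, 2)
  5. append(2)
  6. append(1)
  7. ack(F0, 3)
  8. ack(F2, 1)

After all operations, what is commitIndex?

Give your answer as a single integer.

Op 1: append 3 -> log_len=3
Op 2: F0 acks idx 2 -> match: F0=2 F1=0 F2=0 F3=0; commitIndex=0
Op 3: append 1 -> log_len=4
Op 4: F2 acks idx 2 -> match: F0=2 F1=0 F2=2 F3=0; commitIndex=2
Op 5: append 2 -> log_len=6
Op 6: append 1 -> log_len=7
Op 7: F0 acks idx 3 -> match: F0=3 F1=0 F2=2 F3=0; commitIndex=2
Op 8: F2 acks idx 1 -> match: F0=3 F1=0 F2=2 F3=0; commitIndex=2

Answer: 2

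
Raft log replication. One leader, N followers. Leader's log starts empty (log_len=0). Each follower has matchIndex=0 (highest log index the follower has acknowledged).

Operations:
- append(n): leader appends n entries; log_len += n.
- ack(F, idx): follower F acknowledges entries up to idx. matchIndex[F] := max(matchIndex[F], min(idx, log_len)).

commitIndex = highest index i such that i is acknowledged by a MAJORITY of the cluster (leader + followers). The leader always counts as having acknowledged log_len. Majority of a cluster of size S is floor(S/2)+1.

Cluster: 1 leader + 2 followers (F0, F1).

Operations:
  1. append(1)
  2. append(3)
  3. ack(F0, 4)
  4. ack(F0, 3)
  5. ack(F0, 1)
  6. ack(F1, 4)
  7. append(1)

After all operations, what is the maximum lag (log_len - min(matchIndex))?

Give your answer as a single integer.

Answer: 1

Derivation:
Op 1: append 1 -> log_len=1
Op 2: append 3 -> log_len=4
Op 3: F0 acks idx 4 -> match: F0=4 F1=0; commitIndex=4
Op 4: F0 acks idx 3 -> match: F0=4 F1=0; commitIndex=4
Op 5: F0 acks idx 1 -> match: F0=4 F1=0; commitIndex=4
Op 6: F1 acks idx 4 -> match: F0=4 F1=4; commitIndex=4
Op 7: append 1 -> log_len=5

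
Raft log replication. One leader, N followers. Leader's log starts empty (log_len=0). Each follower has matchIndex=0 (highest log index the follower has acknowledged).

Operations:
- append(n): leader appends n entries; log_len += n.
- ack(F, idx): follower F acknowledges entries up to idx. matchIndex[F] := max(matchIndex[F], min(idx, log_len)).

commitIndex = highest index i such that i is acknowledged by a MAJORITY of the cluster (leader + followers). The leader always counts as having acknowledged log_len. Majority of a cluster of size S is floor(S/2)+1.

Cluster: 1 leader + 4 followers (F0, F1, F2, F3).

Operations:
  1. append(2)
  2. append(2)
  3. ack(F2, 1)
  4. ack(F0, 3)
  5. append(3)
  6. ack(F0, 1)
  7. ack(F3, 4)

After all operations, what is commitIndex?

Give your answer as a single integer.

Answer: 3

Derivation:
Op 1: append 2 -> log_len=2
Op 2: append 2 -> log_len=4
Op 3: F2 acks idx 1 -> match: F0=0 F1=0 F2=1 F3=0; commitIndex=0
Op 4: F0 acks idx 3 -> match: F0=3 F1=0 F2=1 F3=0; commitIndex=1
Op 5: append 3 -> log_len=7
Op 6: F0 acks idx 1 -> match: F0=3 F1=0 F2=1 F3=0; commitIndex=1
Op 7: F3 acks idx 4 -> match: F0=3 F1=0 F2=1 F3=4; commitIndex=3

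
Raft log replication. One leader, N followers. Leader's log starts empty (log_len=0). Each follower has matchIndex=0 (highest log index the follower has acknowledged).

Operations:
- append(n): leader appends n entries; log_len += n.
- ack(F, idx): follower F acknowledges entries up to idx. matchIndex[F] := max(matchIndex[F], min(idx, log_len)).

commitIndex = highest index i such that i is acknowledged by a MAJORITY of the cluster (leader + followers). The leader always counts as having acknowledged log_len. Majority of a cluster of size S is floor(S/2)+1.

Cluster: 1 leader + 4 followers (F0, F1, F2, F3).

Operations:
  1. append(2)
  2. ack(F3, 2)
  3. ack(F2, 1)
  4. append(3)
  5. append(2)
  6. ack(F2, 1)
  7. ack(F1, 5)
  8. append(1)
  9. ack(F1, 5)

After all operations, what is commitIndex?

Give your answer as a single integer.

Op 1: append 2 -> log_len=2
Op 2: F3 acks idx 2 -> match: F0=0 F1=0 F2=0 F3=2; commitIndex=0
Op 3: F2 acks idx 1 -> match: F0=0 F1=0 F2=1 F3=2; commitIndex=1
Op 4: append 3 -> log_len=5
Op 5: append 2 -> log_len=7
Op 6: F2 acks idx 1 -> match: F0=0 F1=0 F2=1 F3=2; commitIndex=1
Op 7: F1 acks idx 5 -> match: F0=0 F1=5 F2=1 F3=2; commitIndex=2
Op 8: append 1 -> log_len=8
Op 9: F1 acks idx 5 -> match: F0=0 F1=5 F2=1 F3=2; commitIndex=2

Answer: 2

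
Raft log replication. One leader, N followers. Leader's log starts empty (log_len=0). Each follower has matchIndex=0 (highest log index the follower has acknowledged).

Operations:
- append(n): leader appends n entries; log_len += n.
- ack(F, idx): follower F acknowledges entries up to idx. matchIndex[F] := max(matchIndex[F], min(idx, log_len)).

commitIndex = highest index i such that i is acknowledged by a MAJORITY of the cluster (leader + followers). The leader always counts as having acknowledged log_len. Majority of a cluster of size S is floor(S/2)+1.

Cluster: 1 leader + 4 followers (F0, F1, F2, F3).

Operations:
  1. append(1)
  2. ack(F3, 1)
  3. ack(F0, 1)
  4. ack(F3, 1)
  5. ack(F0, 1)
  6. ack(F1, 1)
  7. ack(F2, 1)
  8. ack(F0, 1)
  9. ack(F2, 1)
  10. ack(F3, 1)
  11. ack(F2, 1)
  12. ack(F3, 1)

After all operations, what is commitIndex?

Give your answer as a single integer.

Answer: 1

Derivation:
Op 1: append 1 -> log_len=1
Op 2: F3 acks idx 1 -> match: F0=0 F1=0 F2=0 F3=1; commitIndex=0
Op 3: F0 acks idx 1 -> match: F0=1 F1=0 F2=0 F3=1; commitIndex=1
Op 4: F3 acks idx 1 -> match: F0=1 F1=0 F2=0 F3=1; commitIndex=1
Op 5: F0 acks idx 1 -> match: F0=1 F1=0 F2=0 F3=1; commitIndex=1
Op 6: F1 acks idx 1 -> match: F0=1 F1=1 F2=0 F3=1; commitIndex=1
Op 7: F2 acks idx 1 -> match: F0=1 F1=1 F2=1 F3=1; commitIndex=1
Op 8: F0 acks idx 1 -> match: F0=1 F1=1 F2=1 F3=1; commitIndex=1
Op 9: F2 acks idx 1 -> match: F0=1 F1=1 F2=1 F3=1; commitIndex=1
Op 10: F3 acks idx 1 -> match: F0=1 F1=1 F2=1 F3=1; commitIndex=1
Op 11: F2 acks idx 1 -> match: F0=1 F1=1 F2=1 F3=1; commitIndex=1
Op 12: F3 acks idx 1 -> match: F0=1 F1=1 F2=1 F3=1; commitIndex=1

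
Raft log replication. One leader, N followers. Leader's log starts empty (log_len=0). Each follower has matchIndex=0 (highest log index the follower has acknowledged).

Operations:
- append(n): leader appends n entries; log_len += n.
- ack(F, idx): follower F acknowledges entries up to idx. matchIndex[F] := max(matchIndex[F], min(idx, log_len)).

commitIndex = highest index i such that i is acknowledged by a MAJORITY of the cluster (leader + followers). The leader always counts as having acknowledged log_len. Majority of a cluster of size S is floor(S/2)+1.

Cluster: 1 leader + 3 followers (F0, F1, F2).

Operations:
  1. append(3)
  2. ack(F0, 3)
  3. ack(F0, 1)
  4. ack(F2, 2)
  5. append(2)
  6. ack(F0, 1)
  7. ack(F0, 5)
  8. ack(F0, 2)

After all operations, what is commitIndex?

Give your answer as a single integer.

Op 1: append 3 -> log_len=3
Op 2: F0 acks idx 3 -> match: F0=3 F1=0 F2=0; commitIndex=0
Op 3: F0 acks idx 1 -> match: F0=3 F1=0 F2=0; commitIndex=0
Op 4: F2 acks idx 2 -> match: F0=3 F1=0 F2=2; commitIndex=2
Op 5: append 2 -> log_len=5
Op 6: F0 acks idx 1 -> match: F0=3 F1=0 F2=2; commitIndex=2
Op 7: F0 acks idx 5 -> match: F0=5 F1=0 F2=2; commitIndex=2
Op 8: F0 acks idx 2 -> match: F0=5 F1=0 F2=2; commitIndex=2

Answer: 2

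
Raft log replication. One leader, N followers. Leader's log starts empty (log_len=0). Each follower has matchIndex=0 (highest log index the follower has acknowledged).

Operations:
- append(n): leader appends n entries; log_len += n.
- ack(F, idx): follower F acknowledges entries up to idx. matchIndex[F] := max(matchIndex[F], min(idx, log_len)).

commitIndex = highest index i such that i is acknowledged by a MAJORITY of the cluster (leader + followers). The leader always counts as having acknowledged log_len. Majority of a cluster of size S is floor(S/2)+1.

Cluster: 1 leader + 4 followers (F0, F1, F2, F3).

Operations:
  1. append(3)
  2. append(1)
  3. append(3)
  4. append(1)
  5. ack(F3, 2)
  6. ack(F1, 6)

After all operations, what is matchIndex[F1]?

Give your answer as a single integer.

Answer: 6

Derivation:
Op 1: append 3 -> log_len=3
Op 2: append 1 -> log_len=4
Op 3: append 3 -> log_len=7
Op 4: append 1 -> log_len=8
Op 5: F3 acks idx 2 -> match: F0=0 F1=0 F2=0 F3=2; commitIndex=0
Op 6: F1 acks idx 6 -> match: F0=0 F1=6 F2=0 F3=2; commitIndex=2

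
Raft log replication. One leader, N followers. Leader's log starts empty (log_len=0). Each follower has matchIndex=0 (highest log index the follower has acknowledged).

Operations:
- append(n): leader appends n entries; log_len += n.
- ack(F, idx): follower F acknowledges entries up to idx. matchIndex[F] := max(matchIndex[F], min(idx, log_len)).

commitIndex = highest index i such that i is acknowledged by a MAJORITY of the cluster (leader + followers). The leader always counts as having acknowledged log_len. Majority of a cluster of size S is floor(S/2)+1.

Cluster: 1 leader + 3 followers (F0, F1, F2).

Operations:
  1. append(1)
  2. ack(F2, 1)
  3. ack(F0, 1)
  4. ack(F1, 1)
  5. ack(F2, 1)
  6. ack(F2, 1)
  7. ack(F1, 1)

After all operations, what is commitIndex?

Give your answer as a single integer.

Op 1: append 1 -> log_len=1
Op 2: F2 acks idx 1 -> match: F0=0 F1=0 F2=1; commitIndex=0
Op 3: F0 acks idx 1 -> match: F0=1 F1=0 F2=1; commitIndex=1
Op 4: F1 acks idx 1 -> match: F0=1 F1=1 F2=1; commitIndex=1
Op 5: F2 acks idx 1 -> match: F0=1 F1=1 F2=1; commitIndex=1
Op 6: F2 acks idx 1 -> match: F0=1 F1=1 F2=1; commitIndex=1
Op 7: F1 acks idx 1 -> match: F0=1 F1=1 F2=1; commitIndex=1

Answer: 1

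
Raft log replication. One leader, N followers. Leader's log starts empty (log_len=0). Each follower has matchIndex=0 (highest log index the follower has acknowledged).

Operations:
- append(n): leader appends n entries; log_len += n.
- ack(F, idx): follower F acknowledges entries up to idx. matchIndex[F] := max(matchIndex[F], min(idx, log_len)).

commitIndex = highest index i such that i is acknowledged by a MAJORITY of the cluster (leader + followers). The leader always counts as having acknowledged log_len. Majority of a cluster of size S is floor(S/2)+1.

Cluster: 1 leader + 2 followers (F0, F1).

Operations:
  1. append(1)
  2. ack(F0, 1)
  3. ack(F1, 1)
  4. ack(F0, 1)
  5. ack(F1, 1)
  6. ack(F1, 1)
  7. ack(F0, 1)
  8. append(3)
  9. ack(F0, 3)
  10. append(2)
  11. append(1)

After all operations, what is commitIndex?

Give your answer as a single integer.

Answer: 3

Derivation:
Op 1: append 1 -> log_len=1
Op 2: F0 acks idx 1 -> match: F0=1 F1=0; commitIndex=1
Op 3: F1 acks idx 1 -> match: F0=1 F1=1; commitIndex=1
Op 4: F0 acks idx 1 -> match: F0=1 F1=1; commitIndex=1
Op 5: F1 acks idx 1 -> match: F0=1 F1=1; commitIndex=1
Op 6: F1 acks idx 1 -> match: F0=1 F1=1; commitIndex=1
Op 7: F0 acks idx 1 -> match: F0=1 F1=1; commitIndex=1
Op 8: append 3 -> log_len=4
Op 9: F0 acks idx 3 -> match: F0=3 F1=1; commitIndex=3
Op 10: append 2 -> log_len=6
Op 11: append 1 -> log_len=7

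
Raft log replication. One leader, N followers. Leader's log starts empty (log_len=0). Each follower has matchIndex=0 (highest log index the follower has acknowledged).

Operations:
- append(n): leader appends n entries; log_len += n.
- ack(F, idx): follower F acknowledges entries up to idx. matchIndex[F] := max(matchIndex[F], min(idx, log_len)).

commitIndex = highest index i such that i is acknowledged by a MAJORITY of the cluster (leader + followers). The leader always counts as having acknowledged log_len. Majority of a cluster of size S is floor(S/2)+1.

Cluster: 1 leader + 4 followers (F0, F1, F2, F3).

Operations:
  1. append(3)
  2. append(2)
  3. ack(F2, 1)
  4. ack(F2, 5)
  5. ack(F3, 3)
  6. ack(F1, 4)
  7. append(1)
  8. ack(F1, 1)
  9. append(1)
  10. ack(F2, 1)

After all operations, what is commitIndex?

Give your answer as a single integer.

Answer: 4

Derivation:
Op 1: append 3 -> log_len=3
Op 2: append 2 -> log_len=5
Op 3: F2 acks idx 1 -> match: F0=0 F1=0 F2=1 F3=0; commitIndex=0
Op 4: F2 acks idx 5 -> match: F0=0 F1=0 F2=5 F3=0; commitIndex=0
Op 5: F3 acks idx 3 -> match: F0=0 F1=0 F2=5 F3=3; commitIndex=3
Op 6: F1 acks idx 4 -> match: F0=0 F1=4 F2=5 F3=3; commitIndex=4
Op 7: append 1 -> log_len=6
Op 8: F1 acks idx 1 -> match: F0=0 F1=4 F2=5 F3=3; commitIndex=4
Op 9: append 1 -> log_len=7
Op 10: F2 acks idx 1 -> match: F0=0 F1=4 F2=5 F3=3; commitIndex=4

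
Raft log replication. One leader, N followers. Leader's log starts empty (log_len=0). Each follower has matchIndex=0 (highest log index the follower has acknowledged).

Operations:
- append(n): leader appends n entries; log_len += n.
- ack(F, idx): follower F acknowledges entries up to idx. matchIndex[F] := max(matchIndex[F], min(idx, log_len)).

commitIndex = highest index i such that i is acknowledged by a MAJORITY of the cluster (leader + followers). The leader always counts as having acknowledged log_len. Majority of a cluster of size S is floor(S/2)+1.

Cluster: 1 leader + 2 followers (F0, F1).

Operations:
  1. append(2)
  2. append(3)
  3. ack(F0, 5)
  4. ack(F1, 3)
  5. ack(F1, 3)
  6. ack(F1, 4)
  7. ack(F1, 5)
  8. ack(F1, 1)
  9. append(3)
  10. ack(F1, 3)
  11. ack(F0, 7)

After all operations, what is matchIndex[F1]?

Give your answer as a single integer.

Answer: 5

Derivation:
Op 1: append 2 -> log_len=2
Op 2: append 3 -> log_len=5
Op 3: F0 acks idx 5 -> match: F0=5 F1=0; commitIndex=5
Op 4: F1 acks idx 3 -> match: F0=5 F1=3; commitIndex=5
Op 5: F1 acks idx 3 -> match: F0=5 F1=3; commitIndex=5
Op 6: F1 acks idx 4 -> match: F0=5 F1=4; commitIndex=5
Op 7: F1 acks idx 5 -> match: F0=5 F1=5; commitIndex=5
Op 8: F1 acks idx 1 -> match: F0=5 F1=5; commitIndex=5
Op 9: append 3 -> log_len=8
Op 10: F1 acks idx 3 -> match: F0=5 F1=5; commitIndex=5
Op 11: F0 acks idx 7 -> match: F0=7 F1=5; commitIndex=7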